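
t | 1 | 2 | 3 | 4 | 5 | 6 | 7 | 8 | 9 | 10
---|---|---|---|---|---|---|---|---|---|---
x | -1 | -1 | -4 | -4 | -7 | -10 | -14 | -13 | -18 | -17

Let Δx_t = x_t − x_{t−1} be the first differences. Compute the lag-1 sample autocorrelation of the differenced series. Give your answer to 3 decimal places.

First differences Δx: 0, -3, 0, -3, -3, -4, 1, -5, 1
Mean of differences = -1.7778
Numerator Σ(Δx_t−Δx̄)(Δx_{t+1}−Δx̄) = -26.3827
Denominator Σ(Δx_t−Δx̄)² = 41.5556
r_1(Δx) = -26.3827 / 41.5556 = -0.635

-0.635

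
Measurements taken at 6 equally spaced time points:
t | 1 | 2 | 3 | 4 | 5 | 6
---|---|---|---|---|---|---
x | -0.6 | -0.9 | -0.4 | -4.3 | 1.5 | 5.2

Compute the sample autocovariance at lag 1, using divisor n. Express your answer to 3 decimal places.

0.717

Mean x̄ = (-0.6 − 0.9 − 0.4 − 4.3 + 1.5 + 5.2)/6 = 0.0833
Σ_{t=1}^{5}(x_t−x̄)(x_{t+1}−x̄) = 4.3047
γ_1 = 4.3047 / 6 = 0.717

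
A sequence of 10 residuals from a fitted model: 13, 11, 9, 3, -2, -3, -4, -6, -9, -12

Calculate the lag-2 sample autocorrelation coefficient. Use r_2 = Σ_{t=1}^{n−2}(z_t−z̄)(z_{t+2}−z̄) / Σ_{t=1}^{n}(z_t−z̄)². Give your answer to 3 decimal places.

Mean z̄ = (13 + 11 + 9 + 3 − 2 − 3 − 4 − 6 − 9 − 12)/10 = 0.0000
Numerator Σ_{t=1}^{8}(z_t−z̄)(z_{t+2}−z̄) = 257.0000
Denominator Σ(z_t−z̄)² = 670.0000
r_2 = 257.0000 / 670.0000 = 0.384

0.384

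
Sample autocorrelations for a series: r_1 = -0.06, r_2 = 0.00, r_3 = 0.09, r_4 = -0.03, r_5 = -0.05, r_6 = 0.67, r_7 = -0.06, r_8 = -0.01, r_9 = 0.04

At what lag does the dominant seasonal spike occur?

6

The largest autocorrelation is r_6 = 0.67; the remaining lags stay at or below 0.09.
The dominant spike at lag 6 indicates a seasonal period of 6.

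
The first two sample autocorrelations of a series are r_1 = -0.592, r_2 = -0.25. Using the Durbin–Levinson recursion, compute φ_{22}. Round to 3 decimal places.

-0.924

φ_{22} = (r_2 − r_1²) / (1 − r_1²)
r_1² = (-0.592)² = 0.350464
Numerator = -0.25 − 0.3505 = -0.6005; denominator = 1 − 0.3505 = 0.6495
φ_{22} = -0.6005 / 0.6495 = -0.924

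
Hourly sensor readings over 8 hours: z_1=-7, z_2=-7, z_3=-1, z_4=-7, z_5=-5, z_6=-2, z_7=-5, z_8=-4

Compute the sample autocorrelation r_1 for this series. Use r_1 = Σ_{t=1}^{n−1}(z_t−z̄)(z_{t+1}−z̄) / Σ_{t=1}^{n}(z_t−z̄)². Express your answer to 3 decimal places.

Mean z̄ = (-7 − 7 − 1 − 7 − 5 − 2 − 5 − 4)/8 = -4.7500
Deviations from mean: -2.2500, -2.2500, 3.7500, -2.2500, -0.2500, 2.7500, -0.2500, 0.7500
Σ(z_t−z̄)(z_{t+1}−z̄) = (5.0625) + (-8.4375) + (-8.4375) + (0.5625) + (-0.6875) + (-0.6875) + (-0.1875) = -12.8125
Denominator Σ(z_t−z̄)² = 37.5000
r_1 = -12.8125 / 37.5000 = -0.342

-0.342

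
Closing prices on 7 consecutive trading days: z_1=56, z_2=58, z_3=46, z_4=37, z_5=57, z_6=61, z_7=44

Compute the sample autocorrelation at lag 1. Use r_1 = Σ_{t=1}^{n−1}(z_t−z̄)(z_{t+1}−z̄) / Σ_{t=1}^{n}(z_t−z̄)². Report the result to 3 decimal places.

Mean z̄ = (56 + 58 + 46 + 37 + 57 + 61 + 44)/7 = 51.2857
Deviations from mean: 4.7143, 6.7143, -5.2857, -14.2857, 5.7143, 9.7143, -7.2857
Numerator Σ_{t=1}^{6}(z_t−z̄)(z_{t+1}−z̄) = -25.2245
Denominator Σ(z_t−z̄)² = 479.4286
r_1 = -25.2245 / 479.4286 = -0.053

-0.053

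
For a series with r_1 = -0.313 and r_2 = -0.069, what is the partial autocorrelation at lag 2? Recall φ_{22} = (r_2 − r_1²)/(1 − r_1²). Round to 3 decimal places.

φ_{22} = (r_2 − r_1²) / (1 − r_1²)
r_1² = (-0.313)² = 0.097969
Numerator = -0.069 − 0.0980 = -0.1670; denominator = 1 − 0.0980 = 0.9020
φ_{22} = -0.1670 / 0.9020 = -0.185

-0.185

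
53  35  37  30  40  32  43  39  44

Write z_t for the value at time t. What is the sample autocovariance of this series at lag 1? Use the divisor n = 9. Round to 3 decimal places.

Mean z̄ = (53 + 35 + 37 + 30 + 40 + 32 + 43 + 39 + 44)/9 = 39.2222
Σ_{t=1}^{8}(z_t−z̄)(z_{t+1}−z̄) = -70.2716
γ_1 = -70.2716 / 9 = -7.808

-7.808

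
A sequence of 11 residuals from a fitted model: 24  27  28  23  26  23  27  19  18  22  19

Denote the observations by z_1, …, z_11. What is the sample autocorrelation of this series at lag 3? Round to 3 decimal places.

Mean z̄ = (24 + 27 + 28 + 23 + 26 + 23 + 27 + 19 + 18 + 22 + 19)/11 = 23.2727
Numerator Σ_{t=1}^{8}(z_t−z̄)(z_{t+3}−z̄) = 10.9587
Denominator Σ(z_t−z̄)² = 124.1818
r_3 = 10.9587 / 124.1818 = 0.088

0.088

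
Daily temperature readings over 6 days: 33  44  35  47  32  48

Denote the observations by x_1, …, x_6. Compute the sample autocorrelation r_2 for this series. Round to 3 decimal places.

0.597

Mean x̄ = (33 + 44 + 35 + 47 + 32 + 48)/6 = 39.8333
Deviations from mean: -6.8333, 4.1667, -4.8333, 7.1667, -7.8333, 8.1667
Numerator Σ_{t=1}^{4}(x_t−x̄)(x_{t+2}−x̄) = 159.2778
Denominator Σ(x_t−x̄)² = 266.8333
r_2 = 159.2778 / 266.8333 = 0.597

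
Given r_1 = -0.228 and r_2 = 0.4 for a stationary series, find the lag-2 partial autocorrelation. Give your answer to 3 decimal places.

φ_{22} = (r_2 − r_1²) / (1 − r_1²)
r_1² = (-0.228)² = 0.051984
Numerator = 0.4 − 0.0520 = 0.3480; denominator = 1 − 0.0520 = 0.9480
φ_{22} = 0.3480 / 0.9480 = 0.367

0.367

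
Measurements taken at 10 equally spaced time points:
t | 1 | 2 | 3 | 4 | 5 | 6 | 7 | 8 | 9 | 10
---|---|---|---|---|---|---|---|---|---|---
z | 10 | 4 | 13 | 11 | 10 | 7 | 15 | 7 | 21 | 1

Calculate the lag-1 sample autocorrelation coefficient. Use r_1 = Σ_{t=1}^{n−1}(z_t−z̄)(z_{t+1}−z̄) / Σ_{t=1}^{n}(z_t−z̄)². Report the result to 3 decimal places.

-0.606

Mean z̄ = (10 + 4 + 13 + 11 + 10 + 7 + 15 + 7 + 21 + 1)/10 = 9.9000
Numerator Σ_{t=1}^{9}(z_t−z̄)(z_{t+1}−z̄) = -176.2100
Denominator Σ(z_t−z̄)² = 290.9000
r_1 = -176.2100 / 290.9000 = -0.606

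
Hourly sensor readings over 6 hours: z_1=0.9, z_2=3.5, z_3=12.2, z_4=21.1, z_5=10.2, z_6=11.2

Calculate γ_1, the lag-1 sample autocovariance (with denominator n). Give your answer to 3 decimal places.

12.126

Mean z̄ = (0.9 + 3.5 + 12.2 + 21.1 + 10.2 + 11.2)/6 = 9.8500
Σ_{t=1}^{5}(z_t−z̄)(z_{t+1}−z̄) = 72.7575
γ_1 = 72.7575 / 6 = 12.126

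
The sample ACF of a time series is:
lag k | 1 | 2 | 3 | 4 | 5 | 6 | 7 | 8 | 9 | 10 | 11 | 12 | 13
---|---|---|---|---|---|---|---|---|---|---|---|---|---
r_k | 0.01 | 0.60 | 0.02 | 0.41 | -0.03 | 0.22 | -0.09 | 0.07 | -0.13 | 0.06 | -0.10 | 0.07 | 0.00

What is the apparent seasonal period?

The largest autocorrelation is r_2 = 0.60, with weaker echoes at lags 4 (0.41) and 6 (0.22); the remaining lags stay at or below 0.07.
The dominant spike at lag 2 indicates a seasonal period of 2.

2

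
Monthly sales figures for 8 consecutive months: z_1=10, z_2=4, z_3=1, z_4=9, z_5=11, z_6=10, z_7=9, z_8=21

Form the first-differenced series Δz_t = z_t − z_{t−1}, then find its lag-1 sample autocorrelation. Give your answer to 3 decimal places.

-0.055

First differences Δz: -6, -3, 8, 2, -1, -1, 12
Mean of differences = 1.5714
Numerator Σ(Δz_t−Δz̄)(Δz_{t+1}−Δz̄) = -13.3265
Denominator Σ(Δz_t−Δz̄)² = 241.7143
r_1(Δz) = -13.3265 / 241.7143 = -0.055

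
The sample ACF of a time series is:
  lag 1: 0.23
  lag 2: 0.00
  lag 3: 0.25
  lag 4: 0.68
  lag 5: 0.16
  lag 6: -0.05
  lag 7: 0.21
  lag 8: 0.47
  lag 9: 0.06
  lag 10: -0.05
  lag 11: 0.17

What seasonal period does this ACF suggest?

4

The largest autocorrelation is r_4 = 0.68, with a weaker echo at lag 8 (0.47); the remaining lags stay at or below 0.25.
The dominant spike at lag 4 indicates a seasonal period of 4.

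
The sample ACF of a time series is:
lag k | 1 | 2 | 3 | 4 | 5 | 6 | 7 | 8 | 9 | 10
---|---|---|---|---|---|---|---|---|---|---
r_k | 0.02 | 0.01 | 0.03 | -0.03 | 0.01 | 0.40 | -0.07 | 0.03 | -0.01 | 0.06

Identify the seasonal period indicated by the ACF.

The largest autocorrelation is r_6 = 0.40; the remaining lags stay at or below 0.06.
The dominant spike at lag 6 indicates a seasonal period of 6.

6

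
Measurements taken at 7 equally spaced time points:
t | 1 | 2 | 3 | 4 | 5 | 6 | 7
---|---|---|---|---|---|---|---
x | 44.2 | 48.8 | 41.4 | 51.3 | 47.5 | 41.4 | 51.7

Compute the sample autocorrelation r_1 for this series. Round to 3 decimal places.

Mean x̄ = (44.2 + 48.8 + 41.4 + 51.3 + 47.5 + 41.4 + 51.7)/7 = 46.6143
Deviations from mean: -2.4143, 2.1857, -5.2143, 4.6857, 0.8857, -5.2143, 5.0857
Numerator Σ_{t=1}^{6}(x_t−x̄)(x_{t+1}−x̄) = -68.0931
Denominator Σ(x_t−x̄)² = 113.5886
r_1 = -68.0931 / 113.5886 = -0.599

-0.599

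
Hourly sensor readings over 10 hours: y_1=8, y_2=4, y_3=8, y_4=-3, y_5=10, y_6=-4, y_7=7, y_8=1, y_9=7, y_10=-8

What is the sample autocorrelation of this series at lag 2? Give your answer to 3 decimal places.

0.515

Mean ȳ = (8 + 4 + 8 − 3 + 10 − 4 + 7 + 1 + 7 − 8)/10 = 3.0000
Numerator Σ_{t=1}^{8}(y_t−ȳ)(y_{t+2}−ȳ) = 176.0000
Denominator Σ(y_t−ȳ)² = 342.0000
r_2 = 176.0000 / 342.0000 = 0.515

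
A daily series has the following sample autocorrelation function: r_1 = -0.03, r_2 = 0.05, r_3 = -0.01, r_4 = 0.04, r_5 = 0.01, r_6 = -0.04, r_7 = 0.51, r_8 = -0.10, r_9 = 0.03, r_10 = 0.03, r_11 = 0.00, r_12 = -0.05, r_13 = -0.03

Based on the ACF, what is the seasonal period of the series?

The largest autocorrelation is r_7 = 0.51; the remaining lags stay at or below 0.05.
The dominant spike at lag 7 indicates a seasonal period of 7.

7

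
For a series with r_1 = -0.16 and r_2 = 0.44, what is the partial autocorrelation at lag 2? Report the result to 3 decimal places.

0.425

φ_{22} = (r_2 − r_1²) / (1 − r_1²)
r_1² = (-0.16)² = 0.0256
Numerator = 0.44 − 0.0256 = 0.4144; denominator = 1 − 0.0256 = 0.9744
φ_{22} = 0.4144 / 0.9744 = 0.425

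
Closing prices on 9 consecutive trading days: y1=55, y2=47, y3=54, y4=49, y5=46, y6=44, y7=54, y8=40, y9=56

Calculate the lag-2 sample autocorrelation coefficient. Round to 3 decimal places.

0.312

Mean ȳ = (55 + 47 + 54 + 49 + 46 + 44 + 54 + 40 + 56)/9 = 49.4444
Numerator Σ_{t=1}^{7}(y_t−ȳ)(y_{t+2}−ȳ) = 78.7160
Denominator Σ(y_t−ȳ)² = 252.2222
r_2 = 78.7160 / 252.2222 = 0.312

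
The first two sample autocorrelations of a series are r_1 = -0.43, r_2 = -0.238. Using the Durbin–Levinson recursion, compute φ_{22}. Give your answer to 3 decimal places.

-0.519

φ_{22} = (r_2 − r_1²) / (1 − r_1²)
r_1² = (-0.43)² = 0.1849
Numerator = -0.238 − 0.1849 = -0.4229; denominator = 1 − 0.1849 = 0.8151
φ_{22} = -0.4229 / 0.8151 = -0.519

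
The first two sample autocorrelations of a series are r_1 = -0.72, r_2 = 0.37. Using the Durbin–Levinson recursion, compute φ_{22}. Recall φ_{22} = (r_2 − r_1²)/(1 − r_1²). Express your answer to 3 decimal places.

φ_{22} = (r_2 − r_1²) / (1 − r_1²)
r_1² = (-0.72)² = 0.5184
Numerator = 0.37 − 0.5184 = -0.1484; denominator = 1 − 0.5184 = 0.4816
φ_{22} = -0.1484 / 0.4816 = -0.308

-0.308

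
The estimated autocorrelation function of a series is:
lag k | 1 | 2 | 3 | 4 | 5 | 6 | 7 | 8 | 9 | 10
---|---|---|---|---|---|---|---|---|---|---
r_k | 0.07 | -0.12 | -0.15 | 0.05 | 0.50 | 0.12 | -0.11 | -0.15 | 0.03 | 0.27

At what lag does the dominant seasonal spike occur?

The largest autocorrelation is r_5 = 0.50, with a weaker echo at lag 10 (0.27); the remaining lags stay at or below 0.12.
The dominant spike at lag 5 indicates a seasonal period of 5.

5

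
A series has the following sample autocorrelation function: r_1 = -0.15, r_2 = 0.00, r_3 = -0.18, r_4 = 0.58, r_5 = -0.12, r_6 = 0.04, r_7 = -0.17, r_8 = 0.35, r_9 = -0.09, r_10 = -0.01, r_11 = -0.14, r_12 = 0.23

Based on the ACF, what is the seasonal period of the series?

4

The largest autocorrelation is r_4 = 0.58, with weaker echoes at lags 8 (0.35) and 12 (0.23); the remaining lags stay at or below 0.04.
The dominant spike at lag 4 indicates a seasonal period of 4.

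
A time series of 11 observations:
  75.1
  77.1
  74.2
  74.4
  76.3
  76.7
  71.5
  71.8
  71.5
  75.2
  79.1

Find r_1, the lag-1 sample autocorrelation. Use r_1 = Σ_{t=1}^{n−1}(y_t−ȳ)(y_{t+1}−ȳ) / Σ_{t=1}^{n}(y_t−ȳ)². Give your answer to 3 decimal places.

Mean ȳ = (75.1 + 77.1 + 74.2 + 74.4 + 76.3 + 76.7 + 71.5 + 71.8 + 71.5 + 75.2 + 79.1)/11 = 74.8091
Numerator Σ_{t=1}^{10}(y_t−ȳ)(y_{t+1}−ȳ) = 15.7708
Denominator Σ(y_t−ȳ)² = 61.1891
r_1 = 15.7708 / 61.1891 = 0.258

0.258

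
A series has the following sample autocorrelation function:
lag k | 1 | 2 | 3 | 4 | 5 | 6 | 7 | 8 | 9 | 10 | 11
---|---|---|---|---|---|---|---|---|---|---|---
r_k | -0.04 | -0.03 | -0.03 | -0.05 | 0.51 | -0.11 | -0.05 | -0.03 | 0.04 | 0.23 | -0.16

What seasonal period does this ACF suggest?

5

The largest autocorrelation is r_5 = 0.51, with a weaker echo at lag 10 (0.23); the remaining lags stay at or below 0.04.
The dominant spike at lag 5 indicates a seasonal period of 5.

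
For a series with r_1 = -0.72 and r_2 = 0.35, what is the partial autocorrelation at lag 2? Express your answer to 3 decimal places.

φ_{22} = (r_2 − r_1²) / (1 − r_1²)
r_1² = (-0.72)² = 0.5184
Numerator = 0.35 − 0.5184 = -0.1684; denominator = 1 − 0.5184 = 0.4816
φ_{22} = -0.1684 / 0.4816 = -0.350

-0.350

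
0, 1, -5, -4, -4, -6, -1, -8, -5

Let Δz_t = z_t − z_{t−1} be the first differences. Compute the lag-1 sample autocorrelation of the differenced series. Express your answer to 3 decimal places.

First differences Δz: 1, -6, 1, 0, -2, 5, -7, 3
Mean of differences = -0.6250
Numerator Σ(Δz_t−Δz̄)(Δz_{t+1}−Δz̄) = -84.0156
Denominator Σ(Δz_t−Δz̄)² = 121.8750
r_1(Δz) = -84.0156 / 121.8750 = -0.689

-0.689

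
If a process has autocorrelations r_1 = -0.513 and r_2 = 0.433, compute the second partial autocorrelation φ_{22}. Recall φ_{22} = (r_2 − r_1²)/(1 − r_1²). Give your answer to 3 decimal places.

φ_{22} = (r_2 − r_1²) / (1 − r_1²)
r_1² = (-0.513)² = 0.263169
Numerator = 0.433 − 0.2632 = 0.1698; denominator = 1 − 0.2632 = 0.7368
φ_{22} = 0.1698 / 0.7368 = 0.230

0.230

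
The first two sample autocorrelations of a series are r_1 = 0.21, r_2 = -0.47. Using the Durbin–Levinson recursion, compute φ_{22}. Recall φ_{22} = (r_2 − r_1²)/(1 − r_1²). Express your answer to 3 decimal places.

φ_{22} = (r_2 − r_1²) / (1 − r_1²)
r_1² = (0.21)² = 0.0441
Numerator = -0.47 − 0.0441 = -0.5141; denominator = 1 − 0.0441 = 0.9559
φ_{22} = -0.5141 / 0.9559 = -0.538

-0.538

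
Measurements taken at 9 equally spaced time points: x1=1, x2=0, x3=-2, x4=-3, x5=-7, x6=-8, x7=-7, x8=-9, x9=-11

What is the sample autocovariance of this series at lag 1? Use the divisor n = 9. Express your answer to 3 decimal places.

Mean x̄ = (1 + 0 − 2 − 3 − 7 − 8 − 7 − 9 − 11)/9 = -5.1111
Σ_{t=1}^{8}(x_t−x̄)(x_{t+1}−x̄) = 90.8765
γ_1 = 90.8765 / 9 = 10.097

10.097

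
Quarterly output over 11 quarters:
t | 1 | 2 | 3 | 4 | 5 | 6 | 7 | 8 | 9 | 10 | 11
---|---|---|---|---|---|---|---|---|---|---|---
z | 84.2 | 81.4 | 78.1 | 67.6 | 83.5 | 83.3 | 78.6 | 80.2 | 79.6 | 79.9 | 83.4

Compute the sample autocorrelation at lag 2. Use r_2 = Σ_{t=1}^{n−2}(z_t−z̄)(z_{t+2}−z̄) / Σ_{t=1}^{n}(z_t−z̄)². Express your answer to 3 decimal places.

Mean z̄ = (84.2 + 81.4 + 78.1 + 67.6 + 83.5 + 83.3 + 78.6 + 80.2 + 79.6 + 79.9 + 83.4)/11 = 79.9818
Numerator Σ_{t=1}^{9}(z_t−z̄)(z_{t+2}−z̄) = -78.1361
Denominator Σ(z_t−z̄)² = 213.8364
r_2 = -78.1361 / 213.8364 = -0.365

-0.365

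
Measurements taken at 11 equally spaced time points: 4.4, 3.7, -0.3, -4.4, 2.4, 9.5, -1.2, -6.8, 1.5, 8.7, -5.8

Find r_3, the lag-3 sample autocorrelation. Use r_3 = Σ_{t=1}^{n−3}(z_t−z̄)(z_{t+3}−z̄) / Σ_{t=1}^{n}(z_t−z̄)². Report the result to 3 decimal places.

Mean z̄ = (4.4 + 3.7 − 0.3 − 4.4 + 2.4 + 9.5 − 1.2 − 6.8 + 1.5 + 8.7 − 5.8)/11 = 1.0636
Numerator Σ_{t=1}^{8}(z_t−z̄)(z_{t+3}−z̄) = 16.0179
Denominator Σ(z_t−z̄)² = 295.3255
r_3 = 16.0179 / 295.3255 = 0.054

0.054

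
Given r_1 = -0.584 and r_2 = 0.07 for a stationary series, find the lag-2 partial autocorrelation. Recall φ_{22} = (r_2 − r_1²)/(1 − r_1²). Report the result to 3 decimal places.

-0.411

φ_{22} = (r_2 − r_1²) / (1 − r_1²)
r_1² = (-0.584)² = 0.341056
Numerator = 0.07 − 0.3411 = -0.2711; denominator = 1 − 0.3411 = 0.6589
φ_{22} = -0.2711 / 0.6589 = -0.411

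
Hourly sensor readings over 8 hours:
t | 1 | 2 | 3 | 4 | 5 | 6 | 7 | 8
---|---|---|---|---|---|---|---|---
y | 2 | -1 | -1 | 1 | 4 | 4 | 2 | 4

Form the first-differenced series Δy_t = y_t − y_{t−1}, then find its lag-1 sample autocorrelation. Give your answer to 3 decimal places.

0.036

First differences Δy: -3, 0, 2, 3, 0, -2, 2
Mean of differences = 0.2857
Numerator Σ(Δy_t−Δȳ)(Δy_{t+1}−Δȳ) = 1.0612
Denominator Σ(Δy_t−Δȳ)² = 29.4286
r_1(Δy) = 1.0612 / 29.4286 = 0.036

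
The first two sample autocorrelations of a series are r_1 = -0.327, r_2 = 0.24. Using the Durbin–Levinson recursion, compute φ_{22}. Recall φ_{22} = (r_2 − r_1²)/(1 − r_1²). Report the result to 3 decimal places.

φ_{22} = (r_2 − r_1²) / (1 − r_1²)
r_1² = (-0.327)² = 0.106929
Numerator = 0.24 − 0.1069 = 0.1331; denominator = 1 − 0.1069 = 0.8931
φ_{22} = 0.1331 / 0.8931 = 0.149

0.149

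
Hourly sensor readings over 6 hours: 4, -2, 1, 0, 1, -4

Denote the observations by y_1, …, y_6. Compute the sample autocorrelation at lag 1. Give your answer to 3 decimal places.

Mean ȳ = (4 − 2 + 1 + 0 + 1 − 4)/6 = 0.0000
Σ(y_t−ȳ)(y_{t+1}−ȳ) = (-8.0000) + (-2.0000) + (0.0000) + (0.0000) + (-4.0000) = -14.0000
Denominator Σ(y_t−ȳ)² = 38.0000
r_1 = -14.0000 / 38.0000 = -0.368

-0.368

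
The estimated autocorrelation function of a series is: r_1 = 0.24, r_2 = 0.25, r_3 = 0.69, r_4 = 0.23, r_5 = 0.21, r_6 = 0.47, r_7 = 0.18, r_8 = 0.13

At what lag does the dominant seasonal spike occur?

The largest autocorrelation is r_3 = 0.69, with a weaker echo at lag 6 (0.47); the remaining lags stay at or below 0.25.
The dominant spike at lag 3 indicates a seasonal period of 3.

3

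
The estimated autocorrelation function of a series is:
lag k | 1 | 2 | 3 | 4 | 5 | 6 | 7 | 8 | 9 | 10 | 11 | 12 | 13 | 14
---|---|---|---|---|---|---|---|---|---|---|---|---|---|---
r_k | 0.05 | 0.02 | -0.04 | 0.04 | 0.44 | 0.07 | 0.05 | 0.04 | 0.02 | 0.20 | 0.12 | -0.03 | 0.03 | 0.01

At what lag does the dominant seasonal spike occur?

The largest autocorrelation is r_5 = 0.44, with a weaker echo at lag 10 (0.20); the remaining lags stay at or below 0.12.
The dominant spike at lag 5 indicates a seasonal period of 5.

5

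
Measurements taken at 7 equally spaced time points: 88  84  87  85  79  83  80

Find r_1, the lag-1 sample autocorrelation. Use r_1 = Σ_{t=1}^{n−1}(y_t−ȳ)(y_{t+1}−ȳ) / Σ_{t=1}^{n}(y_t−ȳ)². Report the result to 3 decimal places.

Mean ȳ = (88 + 84 + 87 + 85 + 79 + 83 + 80)/7 = 83.7143
Numerator Σ_{t=1}^{6}(y_t−ȳ)(y_{t+1}−ȳ) = 6.3469
Denominator Σ(y_t−ȳ)² = 67.4286
r_1 = 6.3469 / 67.4286 = 0.094

0.094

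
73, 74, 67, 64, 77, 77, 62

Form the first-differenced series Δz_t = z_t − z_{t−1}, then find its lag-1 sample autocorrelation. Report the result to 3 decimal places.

First differences Δz: 1, -7, -3, 13, 0, -15
Mean of differences = -1.8333
Numerator Σ(Δz_t−Δz̄)(Δz_{t+1}−Δz̄) = -22.8611
Denominator Σ(Δz_t−Δz̄)² = 432.8333
r_1(Δz) = -22.8611 / 432.8333 = -0.053

-0.053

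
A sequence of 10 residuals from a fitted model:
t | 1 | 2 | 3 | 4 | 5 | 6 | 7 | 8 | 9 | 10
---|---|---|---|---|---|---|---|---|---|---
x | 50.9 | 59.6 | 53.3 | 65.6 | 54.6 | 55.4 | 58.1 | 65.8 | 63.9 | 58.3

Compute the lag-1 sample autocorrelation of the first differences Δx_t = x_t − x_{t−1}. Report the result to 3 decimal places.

-0.541

First differences Δx: 8.7, -6.3, 12.3, -11.0, 0.8, 2.7, 7.7, -1.9, -5.6
Mean of differences = 0.8222
Numerator Σ(Δx_t−Δx̄)(Δx_{t+1}−Δx̄) = -261.6516
Denominator Σ(Δx_t−Δx̄)² = 483.7756
r_1(Δx) = -261.6516 / 483.7756 = -0.541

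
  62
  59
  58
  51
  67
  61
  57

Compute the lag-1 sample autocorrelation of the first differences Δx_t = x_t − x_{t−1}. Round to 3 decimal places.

-0.477

First differences Δx: -3, -1, -7, 16, -6, -4
Mean of differences = -0.8333
Numerator Σ(Δx_t−Δx̄)(Δx_{t+1}−Δx̄) = -173.0278
Denominator Σ(Δx_t−Δx̄)² = 362.8333
r_1(Δx) = -173.0278 / 362.8333 = -0.477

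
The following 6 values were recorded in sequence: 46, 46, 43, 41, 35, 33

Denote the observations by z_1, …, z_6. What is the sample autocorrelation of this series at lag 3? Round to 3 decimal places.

-0.302

Mean z̄ = (46 + 46 + 43 + 41 + 35 + 33)/6 = 40.6667
Deviations from mean: 5.3333, 5.3333, 2.3333, 0.3333, -5.6667, -7.6667
Σ(z_t−z̄)(z_{t+3}−z̄) = (1.7778) + (-30.2222) + (-17.8889) = -46.3333
Denominator Σ(z_t−z̄)² = 153.3333
r_3 = -46.3333 / 153.3333 = -0.302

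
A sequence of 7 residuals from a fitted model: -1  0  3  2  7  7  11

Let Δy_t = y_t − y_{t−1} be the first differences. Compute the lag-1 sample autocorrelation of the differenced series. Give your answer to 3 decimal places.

First differences Δy: 1, 3, -1, 5, 0, 4
Mean of differences = 2.0000
Numerator Σ(Δy_t−Δȳ)(Δy_{t+1}−Δȳ) = -23.0000
Denominator Σ(Δy_t−Δȳ)² = 28.0000
r_1(Δy) = -23.0000 / 28.0000 = -0.821

-0.821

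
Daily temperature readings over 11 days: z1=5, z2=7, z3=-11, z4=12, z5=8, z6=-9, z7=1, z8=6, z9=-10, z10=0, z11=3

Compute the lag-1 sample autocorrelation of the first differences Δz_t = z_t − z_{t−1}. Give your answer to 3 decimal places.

First differences Δz: 2, -18, 23, -4, -17, 10, 5, -16, 10, 3
Mean of differences = -0.2000
Numerator Σ(Δz_t−Δz̄)(Δz_{t+1}−Δz̄) = -805.4400
Denominator Σ(Δz_t−Δz̄)² = 1651.6000
r_1(Δz) = -805.4400 / 1651.6000 = -0.488

-0.488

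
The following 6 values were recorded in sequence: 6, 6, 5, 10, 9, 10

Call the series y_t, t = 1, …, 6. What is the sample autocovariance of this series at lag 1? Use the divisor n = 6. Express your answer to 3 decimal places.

Mean ȳ = (6 + 6 + 5 + 10 + 9 + 10)/6 = 7.6667
Deviations: -1.6667, -1.6667, -2.6667, 2.3333, 1.3333, 2.3333
Σ_{t=1}^{5}(y_t−ȳ)(y_{t+1}−ȳ) = 7.2222
γ_1 = 7.2222 / 6 = 1.204

1.204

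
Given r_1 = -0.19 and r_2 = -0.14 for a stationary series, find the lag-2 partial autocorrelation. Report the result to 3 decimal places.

φ_{22} = (r_2 − r_1²) / (1 − r_1²)
r_1² = (-0.19)² = 0.0361
Numerator = -0.14 − 0.0361 = -0.1761; denominator = 1 − 0.0361 = 0.9639
φ_{22} = -0.1761 / 0.9639 = -0.183

-0.183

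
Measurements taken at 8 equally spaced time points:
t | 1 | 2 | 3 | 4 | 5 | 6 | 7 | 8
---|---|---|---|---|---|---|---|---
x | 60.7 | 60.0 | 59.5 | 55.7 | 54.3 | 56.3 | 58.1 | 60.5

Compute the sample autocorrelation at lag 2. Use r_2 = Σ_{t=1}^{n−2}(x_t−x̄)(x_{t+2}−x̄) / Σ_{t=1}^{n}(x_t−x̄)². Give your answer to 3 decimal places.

-0.144

Mean x̄ = (60.7 + 60.0 + 59.5 + 55.7 + 54.3 + 56.3 + 58.1 + 60.5)/8 = 58.1375
Deviations from mean: 2.5625, 1.8625, 1.3625, -2.4375, -3.8375, -1.8375, -0.0375, 2.3625
Σ(x_t−x̄)(x_{t+2}−x̄) = (3.4914) + (-4.5398) + (-5.2286) + (4.4789) + (0.1439) + (-4.3411) = -5.9953
Denominator Σ(x_t−x̄)² = 41.5188
r_2 = -5.9953 / 41.5188 = -0.144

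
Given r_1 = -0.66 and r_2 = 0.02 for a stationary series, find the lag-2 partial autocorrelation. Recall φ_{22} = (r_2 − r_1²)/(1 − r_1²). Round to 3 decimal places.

φ_{22} = (r_2 − r_1²) / (1 − r_1²)
r_1² = (-0.66)² = 0.4356
Numerator = 0.02 − 0.4356 = -0.4156; denominator = 1 − 0.4356 = 0.5644
φ_{22} = -0.4156 / 0.5644 = -0.736

-0.736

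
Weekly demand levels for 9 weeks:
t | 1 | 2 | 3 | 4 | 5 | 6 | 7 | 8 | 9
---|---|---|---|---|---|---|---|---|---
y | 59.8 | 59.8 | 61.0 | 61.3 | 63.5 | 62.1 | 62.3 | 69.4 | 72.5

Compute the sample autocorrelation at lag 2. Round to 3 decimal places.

Mean ȳ = (59.8 + 59.8 + 61.0 + 61.3 + 63.5 + 62.1 + 62.3 + 69.4 + 72.5)/9 = 63.5222
Σ(y_t−ȳ)(y_{t+2}−ȳ) = (9.3883) + (8.2716) + (0.0560) + (3.1605) + (0.0272) + (-8.3595) + (-10.9728) = 1.5712
Denominator Σ(y_t−ȳ)² = 157.6756
r_2 = 1.5712 / 157.6756 = 0.010

0.010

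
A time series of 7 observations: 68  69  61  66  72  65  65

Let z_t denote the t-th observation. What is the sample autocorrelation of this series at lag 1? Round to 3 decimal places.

Mean z̄ = (68 + 69 + 61 + 66 + 72 + 65 + 65)/7 = 66.5714
Deviations from mean: 1.4286, 2.4286, -5.5714, -0.5714, 5.4286, -1.5714, -1.5714
Numerator Σ_{t=1}^{6}(z_t−z̄)(z_{t+1}−z̄) = -16.0408
Denominator Σ(z_t−z̄)² = 73.7143
r_1 = -16.0408 / 73.7143 = -0.218

-0.218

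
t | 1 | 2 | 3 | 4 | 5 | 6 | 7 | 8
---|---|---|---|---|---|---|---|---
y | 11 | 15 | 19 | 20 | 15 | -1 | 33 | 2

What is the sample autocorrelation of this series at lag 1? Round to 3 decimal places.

Mean ȳ = (11 + 15 + 19 + 20 + 15 − 1 + 33 + 2)/8 = 14.2500
Numerator Σ_{t=1}^{7}(y_t−ȳ)(y_{t+1}−ȳ) = -494.3125
Denominator Σ(y_t−ȳ)² = 801.5000
r_1 = -494.3125 / 801.5000 = -0.617

-0.617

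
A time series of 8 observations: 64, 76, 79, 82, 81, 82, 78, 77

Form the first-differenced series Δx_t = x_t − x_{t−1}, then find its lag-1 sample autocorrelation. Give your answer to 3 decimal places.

0.216

First differences Δx: 12, 3, 3, -1, 1, -4, -1
Mean of differences = 1.8571
Numerator Σ(Δx_t−Δx̄)(Δx_{t+1}−Δx̄) = 33.8367
Denominator Σ(Δx_t−Δx̄)² = 156.8571
r_1(Δx) = 33.8367 / 156.8571 = 0.216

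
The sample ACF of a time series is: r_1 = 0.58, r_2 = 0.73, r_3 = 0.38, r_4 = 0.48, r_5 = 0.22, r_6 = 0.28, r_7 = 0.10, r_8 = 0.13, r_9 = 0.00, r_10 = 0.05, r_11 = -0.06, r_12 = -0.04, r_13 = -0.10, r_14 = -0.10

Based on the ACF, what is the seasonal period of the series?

2

The largest autocorrelation is r_2 = 0.73; the remaining lags stay at or below 0.58.
The dominant spike at lag 2 indicates a seasonal period of 2.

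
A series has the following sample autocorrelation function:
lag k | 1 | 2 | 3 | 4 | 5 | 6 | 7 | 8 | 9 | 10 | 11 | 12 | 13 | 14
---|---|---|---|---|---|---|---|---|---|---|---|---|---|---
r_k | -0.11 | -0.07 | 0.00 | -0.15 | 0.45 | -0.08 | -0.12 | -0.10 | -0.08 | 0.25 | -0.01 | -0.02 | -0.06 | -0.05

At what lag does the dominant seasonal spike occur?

5

The largest autocorrelation is r_5 = 0.45, with a weaker echo at lag 10 (0.25); the remaining lags stay at or below 0.00.
The dominant spike at lag 5 indicates a seasonal period of 5.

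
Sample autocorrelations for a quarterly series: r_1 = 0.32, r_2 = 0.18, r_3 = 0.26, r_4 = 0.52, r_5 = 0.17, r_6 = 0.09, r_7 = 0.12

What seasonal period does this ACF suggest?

4

The largest autocorrelation is r_4 = 0.52; the remaining lags stay at or below 0.32. The elevated value at lag 1 (0.32), dropping to 0.18 at lag 2, reflects decaying short-term dependence rather than seasonality.
The dominant spike at lag 4 indicates a seasonal period of 4.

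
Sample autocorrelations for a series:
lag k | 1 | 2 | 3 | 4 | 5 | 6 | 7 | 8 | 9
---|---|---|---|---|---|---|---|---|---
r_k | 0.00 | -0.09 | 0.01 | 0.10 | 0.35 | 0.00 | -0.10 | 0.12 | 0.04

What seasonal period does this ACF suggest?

The largest autocorrelation is r_5 = 0.35; the remaining lags stay at or below 0.12.
The dominant spike at lag 5 indicates a seasonal period of 5.

5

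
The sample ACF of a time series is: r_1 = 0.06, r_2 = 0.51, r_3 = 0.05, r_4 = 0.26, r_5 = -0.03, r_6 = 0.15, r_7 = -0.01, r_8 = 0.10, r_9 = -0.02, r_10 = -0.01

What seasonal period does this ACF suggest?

The largest autocorrelation is r_2 = 0.51, with weaker echoes at lags 4 (0.26) and 6 (0.15); the remaining lags stay at or below 0.10.
The dominant spike at lag 2 indicates a seasonal period of 2.

2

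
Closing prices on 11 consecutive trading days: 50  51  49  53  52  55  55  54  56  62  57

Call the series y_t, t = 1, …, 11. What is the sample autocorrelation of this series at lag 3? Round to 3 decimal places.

0.104

Mean ȳ = (50 + 51 + 49 + 53 + 52 + 55 + 55 + 54 + 56 + 62 + 57)/11 = 54.0000
Numerator Σ_{t=1}^{8}(y_t−ȳ)(y_{t+3}−ȳ) = 14.0000
Denominator Σ(y_t−ȳ)² = 134.0000
r_3 = 14.0000 / 134.0000 = 0.104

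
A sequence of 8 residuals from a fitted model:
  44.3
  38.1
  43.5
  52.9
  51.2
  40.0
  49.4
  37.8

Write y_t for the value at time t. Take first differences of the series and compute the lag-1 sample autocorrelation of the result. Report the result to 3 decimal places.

-0.368

First differences Δy: -6.2, 5.4, 9.4, -1.7, -11.2, 9.4, -11.6
Mean of differences = -0.9286
Numerator Σ(Δy_t−Δȳ)(Δy_{t+1}−Δȳ) = -184.3494
Denominator Σ(Δy_t−Δȳ)² = 501.1743
r_1(Δy) = -184.3494 / 501.1743 = -0.368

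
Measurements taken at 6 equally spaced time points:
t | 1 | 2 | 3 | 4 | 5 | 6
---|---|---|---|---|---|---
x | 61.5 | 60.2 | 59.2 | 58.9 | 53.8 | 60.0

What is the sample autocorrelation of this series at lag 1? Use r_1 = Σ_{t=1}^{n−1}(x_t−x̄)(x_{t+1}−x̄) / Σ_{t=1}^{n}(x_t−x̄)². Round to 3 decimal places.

Mean x̄ = (61.5 + 60.2 + 59.2 + 58.9 + 53.8 + 60.0)/6 = 58.9333
Deviations from mean: 2.5667, 1.2667, 0.2667, -0.0333, -5.1333, 1.0667
Numerator Σ_{t=1}^{5}(x_t−x̄)(x_{t+1}−x̄) = -1.7244
Denominator Σ(x_t−x̄)² = 35.7533
r_1 = -1.7244 / 35.7533 = -0.048

-0.048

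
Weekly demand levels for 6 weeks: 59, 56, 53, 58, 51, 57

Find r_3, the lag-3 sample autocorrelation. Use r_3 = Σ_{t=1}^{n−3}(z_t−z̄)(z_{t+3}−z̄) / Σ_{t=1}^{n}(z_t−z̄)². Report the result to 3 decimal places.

Mean z̄ = (59 + 56 + 53 + 58 + 51 + 57)/6 = 55.6667
Numerator Σ_{t=1}^{3}(z_t−z̄)(z_{t+3}−z̄) = 2.6667
Denominator Σ(z_t−z̄)² = 47.3333
r_3 = 2.6667 / 47.3333 = 0.056

0.056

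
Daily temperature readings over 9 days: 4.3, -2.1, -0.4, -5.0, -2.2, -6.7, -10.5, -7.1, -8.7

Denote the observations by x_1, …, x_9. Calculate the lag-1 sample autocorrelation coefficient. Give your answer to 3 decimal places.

Mean x̄ = (4.3 − 2.1 − 0.4 − 5.0 − 2.2 − 6.7 − 10.5 − 7.1 − 8.7)/9 = -4.2667
Numerator Σ_{t=1}^{8}(x_t−x̄)(x_{t+1}−x̄) = 62.9489
Denominator Σ(x_t−x̄)² = 170.3000
r_1 = 62.9489 / 170.3000 = 0.370

0.370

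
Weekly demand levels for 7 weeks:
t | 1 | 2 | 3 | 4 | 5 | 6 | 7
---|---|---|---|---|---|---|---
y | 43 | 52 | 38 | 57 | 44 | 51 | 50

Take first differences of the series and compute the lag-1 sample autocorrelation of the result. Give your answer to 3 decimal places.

-0.868

First differences Δy: 9, -14, 19, -13, 7, -1
Mean of differences = 1.1667
Numerator Σ(Δy_t−Δȳ)(Δy_{t+1}−Δȳ) = -737.1944
Denominator Σ(Δy_t−Δȳ)² = 848.8333
r_1(Δy) = -737.1944 / 848.8333 = -0.868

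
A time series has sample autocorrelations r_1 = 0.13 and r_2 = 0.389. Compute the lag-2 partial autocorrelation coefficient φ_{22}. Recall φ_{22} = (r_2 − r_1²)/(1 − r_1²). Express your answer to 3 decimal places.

0.378

φ_{22} = (r_2 − r_1²) / (1 − r_1²)
r_1² = (0.13)² = 0.0169
Numerator = 0.389 − 0.0169 = 0.3721; denominator = 1 − 0.0169 = 0.9831
φ_{22} = 0.3721 / 0.9831 = 0.378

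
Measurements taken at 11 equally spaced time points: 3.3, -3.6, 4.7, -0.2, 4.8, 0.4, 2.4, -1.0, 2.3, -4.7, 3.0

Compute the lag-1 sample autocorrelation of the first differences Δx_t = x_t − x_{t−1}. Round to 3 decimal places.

First differences Δx: -6.9, 8.3, -4.9, 5.0, -4.4, 2.0, -3.4, 3.3, -7.0, 7.7
Mean of differences = -0.0300
Numerator Σ(Δx_t−Δx̄)(Δx_{t+1}−Δx̄) = -248.2939
Denominator Σ(Δx_t−Δx̄)² = 319.6010
r_1(Δx) = -248.2939 / 319.6010 = -0.777

-0.777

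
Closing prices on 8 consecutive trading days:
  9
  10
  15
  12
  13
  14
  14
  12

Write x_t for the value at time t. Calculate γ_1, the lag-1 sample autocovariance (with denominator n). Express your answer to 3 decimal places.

0.451

Mean x̄ = (9 + 10 + 15 + 12 + 13 + 14 + 14 + 12)/8 = 12.3750
Σ_{t=1}^{7}(x_t−x̄)(x_{t+1}−x̄) = 3.6094
γ_1 = 3.6094 / 8 = 0.451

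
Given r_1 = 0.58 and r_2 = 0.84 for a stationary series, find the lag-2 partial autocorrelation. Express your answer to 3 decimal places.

φ_{22} = (r_2 − r_1²) / (1 − r_1²)
r_1² = (0.58)² = 0.3364
Numerator = 0.84 − 0.3364 = 0.5036; denominator = 1 − 0.3364 = 0.6636
φ_{22} = 0.5036 / 0.6636 = 0.759

0.759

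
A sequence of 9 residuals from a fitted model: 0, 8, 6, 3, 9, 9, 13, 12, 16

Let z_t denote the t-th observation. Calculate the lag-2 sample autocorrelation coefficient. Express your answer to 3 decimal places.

Mean z̄ = (0 + 8 + 6 + 3 + 9 + 9 + 13 + 12 + 16)/9 = 8.4444
Σ(z_t−z̄)(z_{t+2}−z̄) = (20.6420) + (2.4198) + (-1.3580) + (-3.0247) + (2.5309) + (1.9753) + (34.4198) = 57.6049
Denominator Σ(z_t−z̄)² = 198.2222
r_2 = 57.6049 / 198.2222 = 0.291

0.291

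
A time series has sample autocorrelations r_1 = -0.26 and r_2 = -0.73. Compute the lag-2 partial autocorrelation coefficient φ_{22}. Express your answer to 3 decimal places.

-0.855

φ_{22} = (r_2 − r_1²) / (1 − r_1²)
r_1² = (-0.26)² = 0.0676
Numerator = -0.73 − 0.0676 = -0.7976; denominator = 1 − 0.0676 = 0.9324
φ_{22} = -0.7976 / 0.9324 = -0.855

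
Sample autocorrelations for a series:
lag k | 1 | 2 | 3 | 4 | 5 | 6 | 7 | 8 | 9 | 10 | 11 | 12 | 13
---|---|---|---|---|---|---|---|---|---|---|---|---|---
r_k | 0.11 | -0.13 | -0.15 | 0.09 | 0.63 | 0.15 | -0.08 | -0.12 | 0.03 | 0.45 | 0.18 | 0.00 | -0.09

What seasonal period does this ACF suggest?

5

The largest autocorrelation is r_5 = 0.63, with a weaker echo at lag 10 (0.45); the remaining lags stay at or below 0.18.
The dominant spike at lag 5 indicates a seasonal period of 5.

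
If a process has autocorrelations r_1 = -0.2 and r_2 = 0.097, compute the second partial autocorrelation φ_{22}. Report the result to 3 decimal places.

0.059

φ_{22} = (r_2 − r_1²) / (1 − r_1²)
r_1² = (-0.2)² = 0.04
Numerator = 0.097 − 0.0400 = 0.0570; denominator = 1 − 0.0400 = 0.9600
φ_{22} = 0.0570 / 0.9600 = 0.059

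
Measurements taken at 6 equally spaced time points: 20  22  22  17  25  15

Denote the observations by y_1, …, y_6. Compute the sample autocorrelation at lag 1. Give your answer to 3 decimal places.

Mean ȳ = (20 + 22 + 22 + 17 + 25 + 15)/6 = 20.1667
Deviations from mean: -0.1667, 1.8333, 1.8333, -3.1667, 4.8333, -5.1667
Numerator Σ_{t=1}^{5}(y_t−ȳ)(y_{t+1}−ȳ) = -43.0278
Denominator Σ(y_t−ȳ)² = 66.8333
r_1 = -43.0278 / 66.8333 = -0.644

-0.644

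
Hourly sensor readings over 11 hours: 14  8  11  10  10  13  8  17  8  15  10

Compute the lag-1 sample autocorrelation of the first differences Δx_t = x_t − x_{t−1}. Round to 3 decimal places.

First differences Δx: -6, 3, -1, 0, 3, -5, 9, -9, 7, -5
Mean of differences = -0.4000
Numerator Σ(Δx_t−Δx̄)(Δx_{t+1}−Δx̄) = -257.3600
Denominator Σ(Δx_t−Δx̄)² = 314.4000
r_1(Δx) = -257.3600 / 314.4000 = -0.819

-0.819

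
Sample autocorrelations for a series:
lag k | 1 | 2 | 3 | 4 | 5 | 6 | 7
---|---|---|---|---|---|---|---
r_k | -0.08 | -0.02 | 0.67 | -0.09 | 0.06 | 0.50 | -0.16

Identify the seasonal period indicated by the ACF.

The largest autocorrelation is r_3 = 0.67, with a weaker echo at lag 6 (0.50); the remaining lags stay at or below 0.06.
The dominant spike at lag 3 indicates a seasonal period of 3.

3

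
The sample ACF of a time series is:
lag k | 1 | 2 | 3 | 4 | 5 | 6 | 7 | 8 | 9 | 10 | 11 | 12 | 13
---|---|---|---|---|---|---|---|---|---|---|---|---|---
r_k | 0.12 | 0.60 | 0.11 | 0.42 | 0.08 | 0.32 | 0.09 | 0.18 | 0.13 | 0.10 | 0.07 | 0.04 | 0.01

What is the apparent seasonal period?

The largest autocorrelation is r_2 = 0.60, with weaker echoes at lags 4 (0.42), 6 (0.32) and 8 (0.18); the remaining lags stay at or below 0.13.
The dominant spike at lag 2 indicates a seasonal period of 2.

2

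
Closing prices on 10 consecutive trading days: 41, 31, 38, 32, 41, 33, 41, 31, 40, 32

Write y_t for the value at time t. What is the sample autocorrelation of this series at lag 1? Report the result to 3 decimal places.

Mean ȳ = (41 + 31 + 38 + 32 + 41 + 33 + 41 + 31 + 40 + 32)/10 = 36.0000
Numerator Σ_{t=1}^{9}(y_t−ȳ)(y_{t+1}−ȳ) = -154.0000
Denominator Σ(y_t−ȳ)² = 186.0000
r_1 = -154.0000 / 186.0000 = -0.828

-0.828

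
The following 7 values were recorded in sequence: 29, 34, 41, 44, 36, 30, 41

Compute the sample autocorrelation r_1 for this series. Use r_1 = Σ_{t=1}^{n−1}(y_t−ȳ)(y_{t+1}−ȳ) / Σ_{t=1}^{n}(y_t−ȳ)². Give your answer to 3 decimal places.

Mean ȳ = (29 + 34 + 41 + 44 + 36 + 30 + 41)/7 = 36.4286
Deviations from mean: -7.4286, -2.4286, 4.5714, 7.5714, -0.4286, -6.4286, 4.5714
Σ(y_t−ȳ)(y_{t+1}−ȳ) = (18.0408) + (-11.1020) + (34.6122) + (-3.2449) + (2.7551) + (-29.3878) = 11.6735
Denominator Σ(y_t−ȳ)² = 201.7143
r_1 = 11.6735 / 201.7143 = 0.058

0.058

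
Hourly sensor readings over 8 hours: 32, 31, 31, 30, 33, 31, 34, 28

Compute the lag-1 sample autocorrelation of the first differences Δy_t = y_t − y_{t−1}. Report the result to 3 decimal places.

-0.548

First differences Δy: -1, 0, -1, 3, -2, 3, -6
Mean of differences = -0.5714
Numerator Σ(Δy_t−Δȳ)(Δy_{t+1}−Δȳ) = -31.6122
Denominator Σ(Δy_t−Δȳ)² = 57.7143
r_1(Δy) = -31.6122 / 57.7143 = -0.548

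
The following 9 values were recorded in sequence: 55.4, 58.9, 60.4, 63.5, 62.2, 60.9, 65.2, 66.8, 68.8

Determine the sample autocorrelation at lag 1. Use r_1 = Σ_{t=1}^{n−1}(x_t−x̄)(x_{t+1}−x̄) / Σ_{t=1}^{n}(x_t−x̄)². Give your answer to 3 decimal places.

0.479

Mean x̄ = (55.4 + 58.9 + 60.4 + 63.5 + 62.2 + 60.9 + 65.2 + 66.8 + 68.8)/9 = 62.4556
Numerator Σ_{t=1}^{8}(x_t−x̄)(x_{t+1}−x̄) = 65.5958
Denominator Σ(x_t−x̄)² = 136.8822
r_1 = 65.5958 / 136.8822 = 0.479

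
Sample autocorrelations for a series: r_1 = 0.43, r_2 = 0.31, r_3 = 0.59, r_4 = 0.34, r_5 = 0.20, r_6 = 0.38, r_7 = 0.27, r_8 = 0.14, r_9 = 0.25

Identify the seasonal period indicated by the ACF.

The largest autocorrelation is r_3 = 0.59; the remaining lags stay at or below 0.43. The elevated value at lag 1 (0.43), dropping to 0.31 at lag 2, reflects decaying short-term dependence rather than seasonality.
The dominant spike at lag 3 indicates a seasonal period of 3.

3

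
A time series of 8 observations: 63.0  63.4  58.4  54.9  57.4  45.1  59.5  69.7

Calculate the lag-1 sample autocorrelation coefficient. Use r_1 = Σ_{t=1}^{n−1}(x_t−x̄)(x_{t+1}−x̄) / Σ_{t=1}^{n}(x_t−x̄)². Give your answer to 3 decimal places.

0.120

Mean x̄ = (63.0 + 63.4 + 58.4 + 54.9 + 57.4 + 45.1 + 59.5 + 69.7)/8 = 58.9250
Deviations from mean: 4.0750, 4.4750, -0.5250, -4.0250, -1.5250, -13.8250, 0.5750, 10.7750
Numerator Σ_{t=1}^{7}(x_t−x̄)(x_{t+1}−x̄) = 43.4669
Denominator Σ(x_t−x̄)² = 362.9950
r_1 = 43.4669 / 362.9950 = 0.120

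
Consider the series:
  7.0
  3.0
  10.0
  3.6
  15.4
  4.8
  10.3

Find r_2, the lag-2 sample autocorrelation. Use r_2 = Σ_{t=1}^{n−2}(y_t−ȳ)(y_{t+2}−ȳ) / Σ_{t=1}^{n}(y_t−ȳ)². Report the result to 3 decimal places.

0.563

Mean ȳ = (7.0 + 3.0 + 10.0 + 3.6 + 15.4 + 4.8 + 10.3)/7 = 7.7286
Σ(y_t−ȳ)(y_{t+2}−ȳ) = (-1.6549) + (19.5222) + (17.4251) + (12.0908) + (19.7265) = 67.1098
Denominator Σ(y_t−ȳ)² = 119.1343
r_2 = 67.1098 / 119.1343 = 0.563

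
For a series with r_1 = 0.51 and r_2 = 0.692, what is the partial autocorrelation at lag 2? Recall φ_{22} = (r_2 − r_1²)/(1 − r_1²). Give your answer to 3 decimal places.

0.584

φ_{22} = (r_2 − r_1²) / (1 − r_1²)
r_1² = (0.51)² = 0.2601
Numerator = 0.692 − 0.2601 = 0.4319; denominator = 1 − 0.2601 = 0.7399
φ_{22} = 0.4319 / 0.7399 = 0.584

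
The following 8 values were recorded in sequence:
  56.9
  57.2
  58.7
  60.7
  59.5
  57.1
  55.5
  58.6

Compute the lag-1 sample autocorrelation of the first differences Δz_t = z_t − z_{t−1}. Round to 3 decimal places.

0.125

First differences Δz: 0.3, 1.5, 2.0, -1.2, -2.4, -1.6, 3.1
Mean of differences = 0.2429
Numerator Σ(Δz_t−Δz̄)(Δz_{t+1}−Δz̄) = 3.1639
Denominator Σ(Δz_t−Δz̄)² = 25.2971
r_1(Δz) = 3.1639 / 25.2971 = 0.125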